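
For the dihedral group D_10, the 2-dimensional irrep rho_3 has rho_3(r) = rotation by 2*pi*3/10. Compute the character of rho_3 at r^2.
chi_{rho_3}(r^2) = 2*cos(2*pi*3*2/10) = -sqrt(5)/2 - 1/2

Proof sketch: rho_3(r^2) is rotation by angle 2*pi*3*2/10, whose trace is 2*cos(2*pi*3*2/10) = -sqrt(5)/2 - 1/2.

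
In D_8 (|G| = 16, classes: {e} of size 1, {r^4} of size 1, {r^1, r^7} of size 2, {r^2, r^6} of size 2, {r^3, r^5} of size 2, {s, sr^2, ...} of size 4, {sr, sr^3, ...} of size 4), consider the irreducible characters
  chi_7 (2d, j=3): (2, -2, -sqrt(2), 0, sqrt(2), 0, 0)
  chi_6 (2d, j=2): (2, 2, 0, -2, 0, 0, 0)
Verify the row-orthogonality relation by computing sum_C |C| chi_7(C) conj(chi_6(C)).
Sum = 0; so <chi_7, chi_6> = 0 (distinct irreducibles are orthogonal).

Proof sketch: Compute term by term over conjugacy classes (|C| * chi_7(C) * conj(chi_6(C))):
  1*(2)*conj(2) + 1*(-2)*conj(2) + 2*(-sqrt(2))*conj(0) + 2*(0)*conj(-2) + 2*(sqrt(2))*conj(0) + 4*(0)*conj(0) + 4*(0)*conj(0)
  = (4) + (-4) + (0) + (0) + (0) + (0) + (0)
  = 0.
Dividing by |G| = 16 gives 0/16 = 0, matching the row-orthogonality relation <chi_7, chi_6> = [chi_7 = chi_6].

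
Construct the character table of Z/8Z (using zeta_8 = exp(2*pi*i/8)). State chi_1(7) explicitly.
Character table of Z/8Z (irreps indexed chi_0,...,chi_7 with chi_k(m) = zeta_8^(k*m), zeta_8 = exp(2*pi*i/8)):
  irrep \ class  {0} (size 1)  {1} (size 1)    {2} (size 1)  {3} (size 1)    {4} (size 1)  {5} (size 1)    {6} (size 1)  {7} (size 1)  
  chi_0          1             1               1             1               1             1               1             1             
  chi_1          1             exp(I*pi/4)     I             exp(3*I*pi/4)   -1            exp(-3*I*pi/4)  -I            exp(-I*pi/4)  
  chi_2          1             I               -1            -I              1             I               -1            -I            
  chi_3          1             exp(3*I*pi/4)   -I            exp(I*pi/4)     -1            exp(-I*pi/4)    I             exp(-3*I*pi/4)
  chi_4          1             -1              1             -1              1             -1              1             -1            
  chi_5          1             exp(-3*I*pi/4)  I             exp(-I*pi/4)    -1            exp(I*pi/4)     -I            exp(3*I*pi/4) 
  chi_6          1             -I              -1            I               1             -I              -1            I             
  chi_7          1             exp(-I*pi/4)    -I            exp(-3*I*pi/4)  -1            exp(3*I*pi/4)   I             exp(I*pi/4)   

Spot check: chi_1(7) = zeta_8^(1*7) = zeta_8^7 = exp(-I*pi/4).

Why: Z/8Z is abelian, so all 8 irreducible complex representations are 1-dimensional. They are given by chi_k(m) = zeta_8^(k*m) for k = 0,...,7. Row orthogonality: sum_m chi_k(m) conj(chi_l(m)) = 8 * [k = l].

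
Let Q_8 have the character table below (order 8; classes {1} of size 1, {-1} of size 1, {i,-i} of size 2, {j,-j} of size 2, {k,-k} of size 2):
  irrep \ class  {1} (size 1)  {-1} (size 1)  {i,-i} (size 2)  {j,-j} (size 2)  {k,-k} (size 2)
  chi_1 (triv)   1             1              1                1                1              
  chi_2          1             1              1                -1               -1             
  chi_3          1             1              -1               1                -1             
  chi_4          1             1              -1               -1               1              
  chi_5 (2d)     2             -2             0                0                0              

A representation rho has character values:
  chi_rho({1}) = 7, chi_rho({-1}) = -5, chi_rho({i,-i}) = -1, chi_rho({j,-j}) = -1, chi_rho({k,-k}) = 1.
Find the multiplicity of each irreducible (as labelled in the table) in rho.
Multiplicities: chi_1: 0, chi_2: 0, chi_3: 0, chi_4: 1, chi_5: 3.

Working: Use <chi_rho, chi> = (1/|G|) sum_C |C| * chi_rho(C) * conj(chi(C)) with |G| = 8 for each irreducible chi in the table:
  <chi_rho, chi_1> = (1/8)[1*(7)*conj(1) + 1*(-5)*conj(1) + 2*(-1)*conj(1) + 2*(-1)*conj(1) + 2*(1)*conj(1)]
      = (1/8)[(7) + (-5) + (-2) + (-2) + (2)] = 0/8 = 0
  <chi_rho, chi_2> = (1/8)[1*(7)*conj(1) + 1*(-5)*conj(1) + 2*(-1)*conj(1) + 2*(-1)*conj(-1) + 2*(1)*conj(-1)]
      = (1/8)[(7) + (-5) + (-2) + (2) + (-2)] = 0/8 = 0
  <chi_rho, chi_3> = (1/8)[1*(7)*conj(1) + 1*(-5)*conj(1) + 2*(-1)*conj(-1) + 2*(-1)*conj(1) + 2*(1)*conj(-1)]
      = (1/8)[(7) + (-5) + (2) + (-2) + (-2)] = 0/8 = 0
  <chi_rho, chi_4> = (1/8)[1*(7)*conj(1) + 1*(-5)*conj(1) + 2*(-1)*conj(-1) + 2*(-1)*conj(-1) + 2*(1)*conj(1)]
      = (1/8)[(7) + (-5) + (2) + (2) + (2)] = 8/8 = 1
  <chi_rho, chi_5> = (1/8)[1*(7)*conj(2) + 1*(-5)*conj(-2) + 2*(-1)*conj(0) + 2*(-1)*conj(0) + 2*(1)*conj(0)]
      = (1/8)[(14) + (10) + (0) + (0) + (0)] = 24/8 = 3
Dimension check: dim(rho) = sum (mult * dim) = 0*1 + 0*1 + 0*1 + 1*1 + 3*2 = 7 = chi_rho(e) = 7.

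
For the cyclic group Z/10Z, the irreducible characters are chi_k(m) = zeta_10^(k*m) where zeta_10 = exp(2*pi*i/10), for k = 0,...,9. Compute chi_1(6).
chi_1(6) = zeta_10^6 = exp(-4*I*pi/5)

Argument: chi_1(6) = zeta_10^(1*6) = zeta_10^6. Since zeta_10^10 = 1, this equals zeta_10^6 = exp(2*pi*i*6/10) = exp(-4*I*pi/5).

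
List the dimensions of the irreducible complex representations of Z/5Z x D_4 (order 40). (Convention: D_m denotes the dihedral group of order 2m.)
Dimensions: 1, 1, 1, 1, 1, 1, 1, 1, 1, 1, 1, 1, 1, 1, 1, 1, 1, 1, 1, 1, 2, 2, 2, 2, 2

Details: There are 25 irreducibles (= number of conjugacy classes). Their dimensions d_i satisfy sum d_i^2 = |G| = 40: 1 + 1 + 1 + 1 + 1 + 1 + 1 + 1 + 1 + 1 + 1 + 1 + 1 + 1 + 1 + 1 + 1 + 1 + 1 + 1 + 4 + 4 + 4 + 4 + 4 = 40. (For the product with Z/5Z: each of the 5 1-dim characters of Z/5Z tensors with each irrep of D_4, giving 5 copies of each D_4-dimension.)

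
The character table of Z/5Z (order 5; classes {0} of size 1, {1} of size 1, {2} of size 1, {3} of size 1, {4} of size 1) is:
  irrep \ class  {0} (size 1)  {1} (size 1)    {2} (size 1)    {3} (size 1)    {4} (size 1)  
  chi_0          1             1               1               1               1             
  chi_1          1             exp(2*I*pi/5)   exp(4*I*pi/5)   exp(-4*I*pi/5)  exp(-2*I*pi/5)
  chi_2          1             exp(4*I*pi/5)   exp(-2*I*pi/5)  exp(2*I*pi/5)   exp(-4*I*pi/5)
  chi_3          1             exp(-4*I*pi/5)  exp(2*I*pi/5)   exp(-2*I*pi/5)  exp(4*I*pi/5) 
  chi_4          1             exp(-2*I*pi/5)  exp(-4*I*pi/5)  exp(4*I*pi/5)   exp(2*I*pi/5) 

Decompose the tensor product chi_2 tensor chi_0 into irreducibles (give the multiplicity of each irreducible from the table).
chi_2 tensor chi_0 = chi_2 (all other irreducibles have multiplicity 0).

Argument: The character of a tensor product is the pointwise product (chi_2 * chi_0)(C) = chi_2(C) * chi_0(C):
  {0}: (1)*(1), {1}: (exp(4*I*pi/5))*(1), {2}: (exp(-2*I*pi/5))*(1), {3}: (exp(2*I*pi/5))*(1), {4}: (exp(-4*I*pi/5))*(1)
so (chi_2 * chi_0) takes values
  {0} -> 1, {1} -> exp(4*I*pi/5), {2} -> exp(-2*I*pi/5), {3} -> exp(2*I*pi/5), {4} -> exp(-4*I*pi/5).
Now take the inner product of this character with each irreducible chi from the table, <chi_2*chi_0, chi> = (1/5) sum_C |C| (chi_2*chi_0)(C) conj(chi(C)):
  <chi_2*chi_0, chi_0> = (1/5)[1*(1)*conj(1) + 1*(exp(4*I*pi/5))*conj(1) + 1*(exp(-2*I*pi/5))*conj(1) + 1*(exp(2*I*pi/5))*conj(1) + 1*(exp(-4*I*pi/5))*conj(1)]
      = (1/5)[(1) + (exp(4*I*pi/5)) + (exp(-2*I*pi/5)) + (exp(2*I*pi/5)) + (exp(-4*I*pi/5))] = 0/5 = 0
  <chi_2*chi_0, chi_1> = (1/5)[1*(1)*conj(1) + 1*(exp(4*I*pi/5))*conj(exp(2*I*pi/5)) + 1*(exp(-2*I*pi/5))*conj(exp(4*I*pi/5)) + 1*(exp(2*I*pi/5))*conj(exp(-4*I*pi/5)) + 1*(exp(-4*I*pi/5))*conj(exp(-2*I*pi/5))]
      = (1/5)[(1) + (exp(2*I*pi/5)) + (exp(4*I*pi/5)) + (exp(-4*I*pi/5)) + (exp(-2*I*pi/5))] = 0/5 = 0
  <chi_2*chi_0, chi_2> = (1/5)[1*(1)*conj(1) + 1*(exp(4*I*pi/5))*conj(exp(4*I*pi/5)) + 1*(exp(-2*I*pi/5))*conj(exp(-2*I*pi/5)) + 1*(exp(2*I*pi/5))*conj(exp(2*I*pi/5)) + 1*(exp(-4*I*pi/5))*conj(exp(-4*I*pi/5))]
      = (1/5)[(1) + (1) + (1) + (1) + (1)] = 5/5 = 1
  <chi_2*chi_0, chi_3> = (1/5)[1*(1)*conj(1) + 1*(exp(4*I*pi/5))*conj(exp(-4*I*pi/5)) + 1*(exp(-2*I*pi/5))*conj(exp(2*I*pi/5)) + 1*(exp(2*I*pi/5))*conj(exp(-2*I*pi/5)) + 1*(exp(-4*I*pi/5))*conj(exp(4*I*pi/5))]
      = (1/5)[(1) + (exp(-2*I*pi/5)) + (exp(-4*I*pi/5)) + (exp(4*I*pi/5)) + (exp(2*I*pi/5))] = 0/5 = 0
  <chi_2*chi_0, chi_4> = (1/5)[1*(1)*conj(1) + 1*(exp(4*I*pi/5))*conj(exp(-2*I*pi/5)) + 1*(exp(-2*I*pi/5))*conj(exp(-4*I*pi/5)) + 1*(exp(2*I*pi/5))*conj(exp(4*I*pi/5)) + 1*(exp(-4*I*pi/5))*conj(exp(2*I*pi/5))]
      = (1/5)[(1) + (exp(-4*I*pi/5)) + (exp(2*I*pi/5)) + (exp(-2*I*pi/5)) + (exp(4*I*pi/5))] = 0/5 = 0
(Exp terms are combined using exp(i*s)*conj(exp(i*t)) = exp(i*(s-t)), and sums of them are collapsed using the identity that for every m > 1 the m distinct m-th roots of unity sum to 0, e.g. 1 + exp(2*I*pi/3) + exp(-2*I*pi/3) = 0.)
Hence the multiplicities are chi_2: 1. Dimension check: dim(chi_2)*dim(chi_0) = 1*1 = 1 and sum (mult * dim) = 1*1 = 1.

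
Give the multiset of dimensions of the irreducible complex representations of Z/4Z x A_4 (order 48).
Dimensions: 1, 1, 1, 1, 1, 1, 1, 1, 1, 1, 1, 1, 3, 3, 3, 3

Why: There are 16 irreducibles (= number of conjugacy classes). Their dimensions d_i satisfy sum d_i^2 = |G| = 48: 1 + 1 + 1 + 1 + 1 + 1 + 1 + 1 + 1 + 1 + 1 + 1 + 9 + 9 + 9 + 9 = 48. (For the product with Z/4Z: each of the 4 1-dim characters of Z/4Z tensors with each irrep of A_4, giving 4 copies of each A_4-dimension.)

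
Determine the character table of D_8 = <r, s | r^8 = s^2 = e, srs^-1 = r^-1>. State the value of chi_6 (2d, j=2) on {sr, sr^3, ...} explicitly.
Conjugacy classes: {e} of size 1, {r^4} of size 1, {r^1, r^7} of size 2, {r^2, r^6} of size 2, {r^3, r^5} of size 2, {s, sr^2, ...} of size 4, {sr, sr^3, ...} of size 4.
Character table:
  irrep \ class              {e} (size 1)  {r^4} (size 1)  {r^1, r^7} (size 2)  {r^2, r^6} (size 2)  {r^3, r^5} (size 2)  {s, sr^2, ...} (size 4)  {sr, sr^3, ...} (size 4)
  chi_1 (triv)               1             1               1                    1                    1                    1                        1                       
  chi_2 (sign: r->1, s->-1)  1             1               1                    1                    1                    -1                       -1                      
  chi_3 (r->-1, s->1)        1             1               -1                   1                    -1                   1                        -1                      
  chi_4 (r->-1, s->-1)       1             1               -1                   1                    -1                   -1                       1                       
  chi_5 (2d, j=1)            2             -2              sqrt(2)              0                    -sqrt(2)             0                        0                       
  chi_6 (2d, j=2)            2             2               0                    -2                   0                    0                        0                       
  chi_7 (2d, j=3)            2             -2              -sqrt(2)             0                    sqrt(2)              0                        0                       

Spot check: chi_6 (2d, j=2) on {sr, sr^3, ...} = 0.

Proof sketch: D_8 has order 2*8 = 16 with 7 conjugacy classes, hence 7 irreducibles. Sum of squared dims 1 + 1 + 1 + 1 + 4 + 4 + 4 = 16 = |G|. Linear characters come from the abelianisation; the 2-dimensional irreps have character r^k -> 2*cos(2*pi*j*k/8), reflections -> 0.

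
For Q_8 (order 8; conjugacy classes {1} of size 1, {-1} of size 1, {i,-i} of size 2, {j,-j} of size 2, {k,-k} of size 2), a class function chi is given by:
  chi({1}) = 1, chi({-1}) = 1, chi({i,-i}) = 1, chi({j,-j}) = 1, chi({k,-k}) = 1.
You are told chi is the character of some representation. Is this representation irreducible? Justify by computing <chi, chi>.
Irreducible: <chi, chi> = 1.

Proof sketch: <chi, chi> = (1/|G|) sum_C |C| * |chi(C)|^2 = (1/8)[1*|1|^2 + 1*|1|^2 + 2*|1|^2 + 2*|1|^2 + 2*|1|^2]
  = (1/8)[(1) + (1) + (2) + (2) + (2)] = 8/8 = 1.
A character is irreducible iff <chi, chi> = 1, so this representation is irreducible.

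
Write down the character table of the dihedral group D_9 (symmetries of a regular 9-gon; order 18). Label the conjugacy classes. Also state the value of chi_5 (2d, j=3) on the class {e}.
Conjugacy classes: {e} of size 1, {r^1, r^8} of size 2, {r^2, r^7} of size 2, {r^3, r^6} of size 2, {r^4, r^5} of size 2, {s, sr, ..., sr^8} of size 9.
Character table:
  irrep \ class              {e} (size 1)  {r^1, r^8} (size 2)  {r^2, r^7} (size 2)  {r^3, r^6} (size 2)  {r^4, r^5} (size 2)  {s, sr, ..., sr^8} (size 9)
  chi_1 (triv)               1             1                    1                    1                    1                    1                          
  chi_2 (sign: r->1, s->-1)  1             1                    1                    1                    1                    -1                         
  chi_3 (2d, j=1)            2             2*cos(2*pi/9)        2*cos(4*pi/9)        -1                   -2*cos(pi/9)         0                          
  chi_4 (2d, j=2)            2             2*cos(4*pi/9)        -2*cos(pi/9)         -1                   2*cos(2*pi/9)        0                          
  chi_5 (2d, j=3)            2             -1                   -1                   2                    -1                   0                          
  chi_6 (2d, j=4)            2             -2*cos(pi/9)         2*cos(2*pi/9)        -1                   2*cos(4*pi/9)        0                          

Spot check: chi_5 (2d, j=3) on {e} = 2.

Justification: D_9 has order 2*9 = 18 with 6 conjugacy classes, hence 6 irreducibles. Sum of squared dims 1 + 1 + 4 + 4 + 4 + 4 = 18 = |G|. Linear characters come from the abelianisation; the 2-dimensional irreps have character r^k -> 2*cos(2*pi*j*k/9), reflections -> 0.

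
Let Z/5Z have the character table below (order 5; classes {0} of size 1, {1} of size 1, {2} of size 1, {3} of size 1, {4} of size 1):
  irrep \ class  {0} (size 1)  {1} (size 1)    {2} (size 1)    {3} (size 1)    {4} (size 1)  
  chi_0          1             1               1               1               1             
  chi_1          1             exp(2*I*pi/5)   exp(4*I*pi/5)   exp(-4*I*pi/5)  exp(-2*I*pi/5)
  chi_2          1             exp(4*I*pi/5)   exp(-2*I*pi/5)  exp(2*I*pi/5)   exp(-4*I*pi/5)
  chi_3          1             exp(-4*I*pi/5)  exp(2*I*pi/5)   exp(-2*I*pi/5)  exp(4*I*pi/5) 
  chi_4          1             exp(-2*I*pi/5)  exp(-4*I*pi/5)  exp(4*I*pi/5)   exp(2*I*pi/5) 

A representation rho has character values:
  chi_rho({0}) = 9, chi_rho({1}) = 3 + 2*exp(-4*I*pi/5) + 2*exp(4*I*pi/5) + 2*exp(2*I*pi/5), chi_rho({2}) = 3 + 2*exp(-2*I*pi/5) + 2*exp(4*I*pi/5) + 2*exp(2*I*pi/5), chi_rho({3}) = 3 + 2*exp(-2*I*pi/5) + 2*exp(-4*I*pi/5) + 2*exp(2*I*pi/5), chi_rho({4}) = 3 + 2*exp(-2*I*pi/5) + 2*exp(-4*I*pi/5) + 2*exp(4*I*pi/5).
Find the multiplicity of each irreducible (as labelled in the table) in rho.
Multiplicities: chi_0: 3, chi_1: 2, chi_2: 2, chi_3: 2, chi_4: 0.

Why: Use <chi_rho, chi> = (1/|G|) sum_C |C| * chi_rho(C) * conj(chi(C)) with |G| = 5 for each irreducible chi in the table:
  <chi_rho, chi_0> = (1/5)[1*(9)*conj(1) + 1*(3 + 2*exp(-4*I*pi/5) + 2*exp(4*I*pi/5) + 2*exp(2*I*pi/5))*conj(1) + 1*(3 + 2*exp(-2*I*pi/5) + 2*exp(4*I*pi/5) + 2*exp(2*I*pi/5))*conj(1) + 1*(3 + 2*exp(-2*I*pi/5) + 2*exp(-4*I*pi/5) + 2*exp(2*I*pi/5))*conj(1) + 1*(3 + 2*exp(-2*I*pi/5) + 2*exp(-4*I*pi/5) + 2*exp(4*I*pi/5))*conj(1)]
      = (1/5)[(9) + (3 + 2*exp(-4*I*pi/5) + 2*exp(4*I*pi/5) + 2*exp(2*I*pi/5)) + (3 + 2*exp(-2*I*pi/5) + 2*exp(4*I*pi/5) + 2*exp(2*I*pi/5)) + (3 + 2*exp(-2*I*pi/5) + 2*exp(-4*I*pi/5) + 2*exp(2*I*pi/5)) + (3 + 2*exp(-2*I*pi/5) + 2*exp(-4*I*pi/5) + 2*exp(4*I*pi/5))] = 15/5 = 3
  <chi_rho, chi_1> = (1/5)[1*(9)*conj(1) + 1*(3 + 2*exp(-4*I*pi/5) + 2*exp(4*I*pi/5) + 2*exp(2*I*pi/5))*conj(exp(2*I*pi/5)) + 1*(3 + 2*exp(-2*I*pi/5) + 2*exp(4*I*pi/5) + 2*exp(2*I*pi/5))*conj(exp(4*I*pi/5)) + 1*(3 + 2*exp(-2*I*pi/5) + 2*exp(-4*I*pi/5) + 2*exp(2*I*pi/5))*conj(exp(-4*I*pi/5)) + 1*(3 + 2*exp(-2*I*pi/5) + 2*exp(-4*I*pi/5) + 2*exp(4*I*pi/5))*conj(exp(-2*I*pi/5))]
      = (1/5)[(9) + (2 + 3*exp(-2*I*pi/5) + 2*exp(4*I*pi/5) + 2*exp(2*I*pi/5)) + (2 + 2*exp(-2*I*pi/5) + 3*exp(-4*I*pi/5) + 2*exp(4*I*pi/5)) + (2 + 2*exp(-4*I*pi/5) + 3*exp(4*I*pi/5) + 2*exp(2*I*pi/5)) + (2 + 2*exp(-2*I*pi/5) + 2*exp(-4*I*pi/5) + 3*exp(2*I*pi/5))] = 10/5 = 2
  <chi_rho, chi_2> = (1/5)[1*(9)*conj(1) + 1*(3 + 2*exp(-4*I*pi/5) + 2*exp(4*I*pi/5) + 2*exp(2*I*pi/5))*conj(exp(4*I*pi/5)) + 1*(3 + 2*exp(-2*I*pi/5) + 2*exp(4*I*pi/5) + 2*exp(2*I*pi/5))*conj(exp(-2*I*pi/5)) + 1*(3 + 2*exp(-2*I*pi/5) + 2*exp(-4*I*pi/5) + 2*exp(2*I*pi/5))*conj(exp(2*I*pi/5)) + 1*(3 + 2*exp(-2*I*pi/5) + 2*exp(-4*I*pi/5) + 2*exp(4*I*pi/5))*conj(exp(-4*I*pi/5))]
      = (1/5)[(9) + (2 + 2*exp(-2*I*pi/5) + 3*exp(-4*I*pi/5) + 2*exp(2*I*pi/5)) + (2 + 2*exp(-4*I*pi/5) + 2*exp(4*I*pi/5) + 3*exp(2*I*pi/5)) + (2 + 3*exp(-2*I*pi/5) + 2*exp(-4*I*pi/5) + 2*exp(4*I*pi/5)) + (2 + 2*exp(-2*I*pi/5) + 3*exp(4*I*pi/5) + 2*exp(2*I*pi/5))] = 10/5 = 2
  <chi_rho, chi_3> = (1/5)[1*(9)*conj(1) + 1*(3 + 2*exp(-4*I*pi/5) + 2*exp(4*I*pi/5) + 2*exp(2*I*pi/5))*conj(exp(-4*I*pi/5)) + 1*(3 + 2*exp(-2*I*pi/5) + 2*exp(4*I*pi/5) + 2*exp(2*I*pi/5))*conj(exp(2*I*pi/5)) + 1*(3 + 2*exp(-2*I*pi/5) + 2*exp(-4*I*pi/5) + 2*exp(2*I*pi/5))*conj(exp(-2*I*pi/5)) + 1*(3 + 2*exp(-2*I*pi/5) + 2*exp(-4*I*pi/5) + 2*exp(4*I*pi/5))*conj(exp(4*I*pi/5))]
      = (1/5)[(9) + (2 + 2*exp(-2*I*pi/5) + 2*exp(-4*I*pi/5) + 3*exp(4*I*pi/5)) + (2 + 3*exp(-2*I*pi/5) + 2*exp(-4*I*pi/5) + 2*exp(2*I*pi/5)) + (2 + 2*exp(-2*I*pi/5) + 2*exp(4*I*pi/5) + 3*exp(2*I*pi/5)) + (2 + 3*exp(-4*I*pi/5) + 2*exp(4*I*pi/5) + 2*exp(2*I*pi/5))] = 10/5 = 2
  <chi_rho, chi_4> = (1/5)[1*(9)*conj(1) + 1*(3 + 2*exp(-4*I*pi/5) + 2*exp(4*I*pi/5) + 2*exp(2*I*pi/5))*conj(exp(-2*I*pi/5)) + 1*(3 + 2*exp(-2*I*pi/5) + 2*exp(4*I*pi/5) + 2*exp(2*I*pi/5))*conj(exp(-4*I*pi/5)) + 1*(3 + 2*exp(-2*I*pi/5) + 2*exp(-4*I*pi/5) + 2*exp(2*I*pi/5))*conj(exp(4*I*pi/5)) + 1*(3 + 2*exp(-2*I*pi/5) + 2*exp(-4*I*pi/5) + 2*exp(4*I*pi/5))*conj(exp(2*I*pi/5))]
      = (1/5)[(9) + (2*exp(-2*I*pi/5) + 2*exp(-4*I*pi/5) + 2*exp(4*I*pi/5) + 3*exp(2*I*pi/5)) + (2*exp(-2*I*pi/5) + 2*exp(-4*I*pi/5) + 3*exp(4*I*pi/5) + 2*exp(2*I*pi/5)) + (2*exp(-2*I*pi/5) + 3*exp(-4*I*pi/5) + 2*exp(4*I*pi/5) + 2*exp(2*I*pi/5)) + (3*exp(-2*I*pi/5) + 2*exp(-4*I*pi/5) + 2*exp(4*I*pi/5) + 2*exp(2*I*pi/5))] = 0/5 = 0
(Exp terms are combined using exp(i*s)*conj(exp(i*t)) = exp(i*(s-t)), and sums of them are collapsed using the identity that for every m > 1 the m distinct m-th roots of unity sum to 0, e.g. 1 + exp(2*I*pi/3) + exp(-2*I*pi/3) = 0.)
Dimension check: dim(rho) = sum (mult * dim) = 3*1 + 2*1 + 2*1 + 2*1 + 0*1 = 9 = chi_rho(e) = 9.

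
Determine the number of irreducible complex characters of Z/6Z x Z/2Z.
12

Solution. The number of irreducible complex representations of a finite group equals its number of conjugacy classes. Z/6Z x Z/2Z is abelian of order 12, so every element is its own conjugacy class: 12 classes, so Z/6Z x Z/2Z (order 12) has exactly 12 irreducible complex representations.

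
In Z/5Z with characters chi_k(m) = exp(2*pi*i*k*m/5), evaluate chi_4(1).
chi_4(1) = zeta_5^4 = exp(-2*I*pi/5)

Reasoning: chi_4(1) = zeta_5^(4*1) = zeta_5^4. Since zeta_5^5 = 1, this equals zeta_5^4 = exp(2*pi*i*4/5) = exp(-2*I*pi/5).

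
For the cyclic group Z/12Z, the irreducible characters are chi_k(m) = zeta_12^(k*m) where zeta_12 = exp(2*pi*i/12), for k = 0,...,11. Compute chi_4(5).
chi_4(5) = zeta_12^20 = exp(-2*I*pi/3)

Details: chi_4(5) = zeta_12^(4*5) = zeta_12^20. Since zeta_12^12 = 1, this equals zeta_12^8 = exp(2*pi*i*8/12) = exp(-2*I*pi/3).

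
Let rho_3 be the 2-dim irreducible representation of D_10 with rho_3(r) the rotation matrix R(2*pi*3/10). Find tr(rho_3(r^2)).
chi_{rho_3}(r^2) = 2*cos(2*pi*3*2/10) = -sqrt(5)/2 - 1/2

Argument: rho_3(r^2) is rotation by angle 2*pi*3*2/10, whose trace is 2*cos(2*pi*3*2/10) = -sqrt(5)/2 - 1/2.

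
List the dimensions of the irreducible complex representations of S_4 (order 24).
Dimensions: 1, 1, 2, 3, 3

Derivation: There are 5 irreducibles (= number of conjugacy classes). Their dimensions d_i satisfy sum d_i^2 = |G| = 24: 1 + 1 + 4 + 9 + 9 = 24.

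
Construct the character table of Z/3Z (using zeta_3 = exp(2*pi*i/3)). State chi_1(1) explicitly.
Character table of Z/3Z (irreps indexed chi_0,...,chi_2 with chi_k(m) = zeta_3^(k*m), zeta_3 = exp(2*pi*i/3)):
  irrep \ class  {0} (size 1)  {1} (size 1)    {2} (size 1)  
  chi_0          1             1               1             
  chi_1          1             exp(2*I*pi/3)   exp(-2*I*pi/3)
  chi_2          1             exp(-2*I*pi/3)  exp(2*I*pi/3) 

Spot check: chi_1(1) = zeta_3^(1*1) = zeta_3^1 = exp(2*I*pi/3).

Explanation: Z/3Z is abelian, so all 3 irreducible complex representations are 1-dimensional. They are given by chi_k(m) = zeta_3^(k*m) for k = 0,...,2. Row orthogonality: sum_m chi_k(m) conj(chi_l(m)) = 3 * [k = l].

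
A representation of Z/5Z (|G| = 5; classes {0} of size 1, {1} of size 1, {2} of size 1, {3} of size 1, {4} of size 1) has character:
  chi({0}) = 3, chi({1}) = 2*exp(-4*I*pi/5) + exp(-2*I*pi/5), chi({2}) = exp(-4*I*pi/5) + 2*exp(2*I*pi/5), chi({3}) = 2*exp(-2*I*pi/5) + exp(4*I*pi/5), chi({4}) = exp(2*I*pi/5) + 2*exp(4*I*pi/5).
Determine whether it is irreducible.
Not irreducible (reducible): <chi, chi> = 5 > 1.

Argument: <chi, chi> = (1/|G|) sum_C |C| * |chi(C)|^2 = (1/5)[1*|3|^2 + 1*|2*exp(-4*I*pi/5) + exp(-2*I*pi/5)|^2 + 1*|exp(-4*I*pi/5) + 2*exp(2*I*pi/5)|^2 + 1*|2*exp(-2*I*pi/5) + exp(4*I*pi/5)|^2 + 1*|exp(2*I*pi/5) + 2*exp(4*I*pi/5)|^2]
  = (1/5)[(9) + (5 + 2*exp(-2*I*pi/5) + 2*exp(2*I*pi/5)) + (5 + 2*exp(-4*I*pi/5) + 2*exp(4*I*pi/5)) + (5 + 2*exp(-4*I*pi/5) + 2*exp(4*I*pi/5)) + (5 + 2*exp(-2*I*pi/5) + 2*exp(2*I*pi/5))] = 25/5 = 5.
(Exp terms are combined using exp(i*s)*conj(exp(i*t)) = exp(i*(s-t)), and sums of them are collapsed using the identity that for every m > 1 the m distinct m-th roots of unity sum to 0, e.g. 1 + exp(2*I*pi/3) + exp(-2*I*pi/3) = 0.)
A character is irreducible iff <chi, chi> = 1, so this representation is reducible.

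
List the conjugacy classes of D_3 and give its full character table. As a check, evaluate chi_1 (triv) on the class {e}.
Conjugacy classes: {e} of size 1, {r^1, r^2} of size 2, {s, sr, ..., sr^2} of size 3.
Character table:
  irrep \ class              {e} (size 1)  {r^1, r^2} (size 2)  {s, sr, ..., sr^2} (size 3)
  chi_1 (triv)               1             1                    1                          
  chi_2 (sign: r->1, s->-1)  1             1                    -1                         
  chi_3 (2d, j=1)            2             -1                   0                          

Spot check: chi_1 (triv) on {e} = 1.

Working: D_3 has order 2*3 = 6 with 3 conjugacy classes, hence 3 irreducibles. Sum of squared dims 1 + 1 + 4 = 6 = |G|. Linear characters come from the abelianisation; the 2-dimensional irreps have character r^k -> 2*cos(2*pi*j*k/3), reflections -> 0.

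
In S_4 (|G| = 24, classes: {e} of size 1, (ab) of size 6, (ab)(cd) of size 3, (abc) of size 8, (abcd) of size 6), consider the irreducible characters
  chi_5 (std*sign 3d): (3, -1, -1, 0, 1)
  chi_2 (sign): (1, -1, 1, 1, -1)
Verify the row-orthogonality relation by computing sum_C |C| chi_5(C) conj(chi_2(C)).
Sum = 0; so <chi_5, chi_2> = 0 (distinct irreducibles are orthogonal).

Reasoning: Compute term by term over conjugacy classes (|C| * chi_5(C) * conj(chi_2(C))):
  1*(3)*conj(1) + 6*(-1)*conj(-1) + 3*(-1)*conj(1) + 8*(0)*conj(1) + 6*(1)*conj(-1)
  = (3) + (6) + (-3) + (0) + (-6)
  = 0.
Dividing by |G| = 24 gives 0/24 = 0, matching the row-orthogonality relation <chi_5, chi_2> = [chi_5 = chi_2].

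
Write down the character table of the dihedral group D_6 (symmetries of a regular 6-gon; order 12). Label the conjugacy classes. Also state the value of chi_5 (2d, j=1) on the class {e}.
Conjugacy classes: {e} of size 1, {r^3} of size 1, {r^1, r^5} of size 2, {r^2, r^4} of size 2, {s, sr^2, ...} of size 3, {sr, sr^3, ...} of size 3.
Character table:
  irrep \ class              {e} (size 1)  {r^3} (size 1)  {r^1, r^5} (size 2)  {r^2, r^4} (size 2)  {s, sr^2, ...} (size 3)  {sr, sr^3, ...} (size 3)
  chi_1 (triv)               1             1               1                    1                    1                        1                       
  chi_2 (sign: r->1, s->-1)  1             1               1                    1                    -1                       -1                      
  chi_3 (r->-1, s->1)        1             -1              -1                   1                    1                        -1                      
  chi_4 (r->-1, s->-1)       1             -1              -1                   1                    -1                       1                       
  chi_5 (2d, j=1)            2             -2              1                    -1                   0                        0                       
  chi_6 (2d, j=2)            2             2               -1                   -1                   0                        0                       

Spot check: chi_5 (2d, j=1) on {e} = 2.

D_6 has order 2*6 = 12 with 6 conjugacy classes, hence 6 irreducibles. Sum of squared dims 1 + 1 + 1 + 1 + 4 + 4 = 12 = |G|. Linear characters come from the abelianisation; the 2-dimensional irreps have character r^k -> 2*cos(2*pi*j*k/6), reflections -> 0.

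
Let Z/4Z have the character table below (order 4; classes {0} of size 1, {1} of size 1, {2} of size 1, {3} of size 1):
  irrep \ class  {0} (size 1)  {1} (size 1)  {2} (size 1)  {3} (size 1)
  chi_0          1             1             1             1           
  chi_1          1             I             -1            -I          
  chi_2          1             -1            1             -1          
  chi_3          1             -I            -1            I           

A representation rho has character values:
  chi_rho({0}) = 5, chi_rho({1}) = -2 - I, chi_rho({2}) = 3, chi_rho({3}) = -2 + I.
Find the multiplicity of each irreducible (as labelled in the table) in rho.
Multiplicities: chi_0: 1, chi_1: 0, chi_2: 3, chi_3: 1.

Explanation: Use <chi_rho, chi> = (1/|G|) sum_C |C| * chi_rho(C) * conj(chi(C)) with |G| = 4 for each irreducible chi in the table:
  <chi_rho, chi_0> = (1/4)[1*(5)*conj(1) + 1*(-2 - I)*conj(1) + 1*(3)*conj(1) + 1*(-2 + I)*conj(1)]
      = (1/4)[(5) + (-2 - I) + (3) + (-2 + I)] = 4/4 = 1
  <chi_rho, chi_1> = (1/4)[1*(5)*conj(1) + 1*(-2 - I)*conj(I) + 1*(3)*conj(-1) + 1*(-2 + I)*conj(-I)]
      = (1/4)[(5) + (-1 + 2*I) + (-3) + (-1 - 2*I)] = 0/4 = 0
  <chi_rho, chi_2> = (1/4)[1*(5)*conj(1) + 1*(-2 - I)*conj(-1) + 1*(3)*conj(1) + 1*(-2 + I)*conj(-1)]
      = (1/4)[(5) + (2 + I) + (3) + (2 - I)] = 12/4 = 3
  <chi_rho, chi_3> = (1/4)[1*(5)*conj(1) + 1*(-2 - I)*conj(-I) + 1*(3)*conj(-1) + 1*(-2 + I)*conj(I)]
      = (1/4)[(5) + (1 - 2*I) + (-3) + (1 + 2*I)] = 4/4 = 1
(Exp terms are combined using exp(i*s)*conj(exp(i*t)) = exp(i*(s-t)), and sums of them are collapsed using the identity that for every m > 1 the m distinct m-th roots of unity sum to 0, e.g. 1 + exp(2*I*pi/3) + exp(-2*I*pi/3) = 0.)
Dimension check: dim(rho) = sum (mult * dim) = 1*1 + 0*1 + 3*1 + 1*1 = 5 = chi_rho(e) = 5.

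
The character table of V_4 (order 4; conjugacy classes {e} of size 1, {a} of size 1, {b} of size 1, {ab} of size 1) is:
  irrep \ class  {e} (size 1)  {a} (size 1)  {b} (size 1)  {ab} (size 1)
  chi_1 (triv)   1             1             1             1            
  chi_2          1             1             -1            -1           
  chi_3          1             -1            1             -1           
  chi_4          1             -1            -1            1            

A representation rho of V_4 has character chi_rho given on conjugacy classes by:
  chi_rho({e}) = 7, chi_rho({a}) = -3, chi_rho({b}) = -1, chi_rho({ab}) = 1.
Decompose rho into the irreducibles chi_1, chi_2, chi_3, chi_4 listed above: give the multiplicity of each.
Multiplicities: chi_1: 1, chi_2: 1, chi_3: 2, chi_4: 3.

Justification: Use <chi_rho, chi> = (1/|G|) sum_C |C| * chi_rho(C) * conj(chi(C)) with |G| = 4 for each irreducible chi in the table:
  <chi_rho, chi_1> = (1/4)[1*(7)*conj(1) + 1*(-3)*conj(1) + 1*(-1)*conj(1) + 1*(1)*conj(1)]
      = (1/4)[(7) + (-3) + (-1) + (1)] = 4/4 = 1
  <chi_rho, chi_2> = (1/4)[1*(7)*conj(1) + 1*(-3)*conj(1) + 1*(-1)*conj(-1) + 1*(1)*conj(-1)]
      = (1/4)[(7) + (-3) + (1) + (-1)] = 4/4 = 1
  <chi_rho, chi_3> = (1/4)[1*(7)*conj(1) + 1*(-3)*conj(-1) + 1*(-1)*conj(1) + 1*(1)*conj(-1)]
      = (1/4)[(7) + (3) + (-1) + (-1)] = 8/4 = 2
  <chi_rho, chi_4> = (1/4)[1*(7)*conj(1) + 1*(-3)*conj(-1) + 1*(-1)*conj(-1) + 1*(1)*conj(1)]
      = (1/4)[(7) + (3) + (1) + (1)] = 12/4 = 3
Dimension check: dim(rho) = sum (mult * dim) = 1*1 + 1*1 + 2*1 + 3*1 = 7 = chi_rho(e) = 7.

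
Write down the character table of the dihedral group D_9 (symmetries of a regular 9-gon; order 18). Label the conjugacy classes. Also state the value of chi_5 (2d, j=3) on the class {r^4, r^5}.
Conjugacy classes: {e} of size 1, {r^1, r^8} of size 2, {r^2, r^7} of size 2, {r^3, r^6} of size 2, {r^4, r^5} of size 2, {s, sr, ..., sr^8} of size 9.
Character table:
  irrep \ class              {e} (size 1)  {r^1, r^8} (size 2)  {r^2, r^7} (size 2)  {r^3, r^6} (size 2)  {r^4, r^5} (size 2)  {s, sr, ..., sr^8} (size 9)
  chi_1 (triv)               1             1                    1                    1                    1                    1                          
  chi_2 (sign: r->1, s->-1)  1             1                    1                    1                    1                    -1                         
  chi_3 (2d, j=1)            2             2*cos(2*pi/9)        2*cos(4*pi/9)        -1                   -2*cos(pi/9)         0                          
  chi_4 (2d, j=2)            2             2*cos(4*pi/9)        -2*cos(pi/9)         -1                   2*cos(2*pi/9)        0                          
  chi_5 (2d, j=3)            2             -1                   -1                   2                    -1                   0                          
  chi_6 (2d, j=4)            2             -2*cos(pi/9)         2*cos(2*pi/9)        -1                   2*cos(4*pi/9)        0                          

Spot check: chi_5 (2d, j=3) on {r^4, r^5} = -1.

Working: D_9 has order 2*9 = 18 with 6 conjugacy classes, hence 6 irreducibles. Sum of squared dims 1 + 1 + 4 + 4 + 4 + 4 = 18 = |G|. Linear characters come from the abelianisation; the 2-dimensional irreps have character r^k -> 2*cos(2*pi*j*k/9), reflections -> 0.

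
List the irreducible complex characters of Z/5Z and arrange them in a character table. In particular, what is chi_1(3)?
Character table of Z/5Z (irreps indexed chi_0,...,chi_4 with chi_k(m) = zeta_5^(k*m), zeta_5 = exp(2*pi*i/5)):
  irrep \ class  {0} (size 1)  {1} (size 1)    {2} (size 1)    {3} (size 1)    {4} (size 1)  
  chi_0          1             1               1               1               1             
  chi_1          1             exp(2*I*pi/5)   exp(4*I*pi/5)   exp(-4*I*pi/5)  exp(-2*I*pi/5)
  chi_2          1             exp(4*I*pi/5)   exp(-2*I*pi/5)  exp(2*I*pi/5)   exp(-4*I*pi/5)
  chi_3          1             exp(-4*I*pi/5)  exp(2*I*pi/5)   exp(-2*I*pi/5)  exp(4*I*pi/5) 
  chi_4          1             exp(-2*I*pi/5)  exp(-4*I*pi/5)  exp(4*I*pi/5)   exp(2*I*pi/5) 

Spot check: chi_1(3) = zeta_5^(1*3) = zeta_5^3 = exp(-4*I*pi/5).

Reasoning: Z/5Z is abelian, so all 5 irreducible complex representations are 1-dimensional. They are given by chi_k(m) = zeta_5^(k*m) for k = 0,...,4. Row orthogonality: sum_m chi_k(m) conj(chi_l(m)) = 5 * [k = l].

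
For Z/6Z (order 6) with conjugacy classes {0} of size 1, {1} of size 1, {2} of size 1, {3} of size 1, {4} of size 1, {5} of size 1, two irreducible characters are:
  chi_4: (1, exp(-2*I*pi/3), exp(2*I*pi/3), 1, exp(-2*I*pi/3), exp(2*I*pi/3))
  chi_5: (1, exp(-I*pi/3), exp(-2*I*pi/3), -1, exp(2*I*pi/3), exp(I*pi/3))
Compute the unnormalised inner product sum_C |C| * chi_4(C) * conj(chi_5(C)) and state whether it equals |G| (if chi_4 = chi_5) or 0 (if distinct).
Sum = 0; so <chi_4, chi_5> = 0 (distinct irreducibles are orthogonal).

Proof sketch: Compute term by term over conjugacy classes (|C| * chi_4(C) * conj(chi_5(C))):
  1*(1)*conj(1) + 1*(exp(-2*I*pi/3))*conj(exp(-I*pi/3)) + 1*(exp(2*I*pi/3))*conj(exp(-2*I*pi/3)) + 1*(1)*conj(-1) + 1*(exp(-2*I*pi/3))*conj(exp(2*I*pi/3)) + 1*(exp(2*I*pi/3))*conj(exp(I*pi/3))
  = (1) + (exp(-I*pi/3)) + (exp(-2*I*pi/3)) + (-1) + (exp(2*I*pi/3)) + (exp(I*pi/3))
  = 0.
(Exp terms are combined using exp(i*s)*conj(exp(i*t)) = exp(i*(s-t)), and sums of them are collapsed using the identity that for every m > 1 the m distinct m-th roots of unity sum to 0, e.g. 1 + exp(2*I*pi/3) + exp(-2*I*pi/3) = 0.)
Dividing by |G| = 6 gives 0/6 = 0, matching the row-orthogonality relation <chi_4, chi_5> = [chi_4 = chi_5].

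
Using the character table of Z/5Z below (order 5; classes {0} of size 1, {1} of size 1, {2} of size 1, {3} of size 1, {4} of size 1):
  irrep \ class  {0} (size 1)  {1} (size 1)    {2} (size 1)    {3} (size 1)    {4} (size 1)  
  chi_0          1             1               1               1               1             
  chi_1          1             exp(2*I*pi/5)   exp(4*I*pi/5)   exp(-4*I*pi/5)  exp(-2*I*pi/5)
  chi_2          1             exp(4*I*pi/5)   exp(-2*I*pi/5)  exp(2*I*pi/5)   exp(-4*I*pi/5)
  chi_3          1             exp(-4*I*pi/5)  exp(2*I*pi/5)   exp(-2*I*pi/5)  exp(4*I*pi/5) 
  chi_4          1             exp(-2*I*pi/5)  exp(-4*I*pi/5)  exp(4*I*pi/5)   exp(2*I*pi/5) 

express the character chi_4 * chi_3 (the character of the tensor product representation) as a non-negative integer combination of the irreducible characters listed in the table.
chi_4 tensor chi_3 = chi_2 (all other irreducibles have multiplicity 0).

Solution. The character of a tensor product is the pointwise product (chi_4 * chi_3)(C) = chi_4(C) * chi_3(C):
  {0}: (1)*(1), {1}: (exp(-2*I*pi/5))*(exp(-4*I*pi/5)), {2}: (exp(-4*I*pi/5))*(exp(2*I*pi/5)), {3}: (exp(4*I*pi/5))*(exp(-2*I*pi/5)), {4}: (exp(2*I*pi/5))*(exp(4*I*pi/5))
so (chi_4 * chi_3) takes values
  {0} -> 1, {1} -> exp(4*I*pi/5), {2} -> exp(-2*I*pi/5), {3} -> exp(2*I*pi/5), {4} -> exp(-4*I*pi/5).
Now take the inner product of this character with each irreducible chi from the table, <chi_4*chi_3, chi> = (1/5) sum_C |C| (chi_4*chi_3)(C) conj(chi(C)):
  <chi_4*chi_3, chi_0> = (1/5)[1*(1)*conj(1) + 1*(exp(4*I*pi/5))*conj(1) + 1*(exp(-2*I*pi/5))*conj(1) + 1*(exp(2*I*pi/5))*conj(1) + 1*(exp(-4*I*pi/5))*conj(1)]
      = (1/5)[(1) + (exp(4*I*pi/5)) + (exp(-2*I*pi/5)) + (exp(2*I*pi/5)) + (exp(-4*I*pi/5))] = 0/5 = 0
  <chi_4*chi_3, chi_1> = (1/5)[1*(1)*conj(1) + 1*(exp(4*I*pi/5))*conj(exp(2*I*pi/5)) + 1*(exp(-2*I*pi/5))*conj(exp(4*I*pi/5)) + 1*(exp(2*I*pi/5))*conj(exp(-4*I*pi/5)) + 1*(exp(-4*I*pi/5))*conj(exp(-2*I*pi/5))]
      = (1/5)[(1) + (exp(2*I*pi/5)) + (exp(4*I*pi/5)) + (exp(-4*I*pi/5)) + (exp(-2*I*pi/5))] = 0/5 = 0
  <chi_4*chi_3, chi_2> = (1/5)[1*(1)*conj(1) + 1*(exp(4*I*pi/5))*conj(exp(4*I*pi/5)) + 1*(exp(-2*I*pi/5))*conj(exp(-2*I*pi/5)) + 1*(exp(2*I*pi/5))*conj(exp(2*I*pi/5)) + 1*(exp(-4*I*pi/5))*conj(exp(-4*I*pi/5))]
      = (1/5)[(1) + (1) + (1) + (1) + (1)] = 5/5 = 1
  <chi_4*chi_3, chi_3> = (1/5)[1*(1)*conj(1) + 1*(exp(4*I*pi/5))*conj(exp(-4*I*pi/5)) + 1*(exp(-2*I*pi/5))*conj(exp(2*I*pi/5)) + 1*(exp(2*I*pi/5))*conj(exp(-2*I*pi/5)) + 1*(exp(-4*I*pi/5))*conj(exp(4*I*pi/5))]
      = (1/5)[(1) + (exp(-2*I*pi/5)) + (exp(-4*I*pi/5)) + (exp(4*I*pi/5)) + (exp(2*I*pi/5))] = 0/5 = 0
  <chi_4*chi_3, chi_4> = (1/5)[1*(1)*conj(1) + 1*(exp(4*I*pi/5))*conj(exp(-2*I*pi/5)) + 1*(exp(-2*I*pi/5))*conj(exp(-4*I*pi/5)) + 1*(exp(2*I*pi/5))*conj(exp(4*I*pi/5)) + 1*(exp(-4*I*pi/5))*conj(exp(2*I*pi/5))]
      = (1/5)[(1) + (exp(-4*I*pi/5)) + (exp(2*I*pi/5)) + (exp(-2*I*pi/5)) + (exp(4*I*pi/5))] = 0/5 = 0
(Exp terms are combined using exp(i*s)*conj(exp(i*t)) = exp(i*(s-t)), and sums of them are collapsed using the identity that for every m > 1 the m distinct m-th roots of unity sum to 0, e.g. 1 + exp(2*I*pi/3) + exp(-2*I*pi/3) = 0.)
Hence the multiplicities are chi_2: 1. Dimension check: dim(chi_4)*dim(chi_3) = 1*1 = 1 and sum (mult * dim) = 1*1 = 1.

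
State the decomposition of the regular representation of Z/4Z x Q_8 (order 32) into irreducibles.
Each irreducible V_i of dimension d_i appears with multiplicity d_i, i.e. rho_reg = (direct sum over all irreducibles V_i) d_i V_i. The irreducible dimensions for Z/4Z x Q_8 are 1, 1, 1, 1, 1, 1, 1, 1, 1, 1, 1, 1, 1, 1, 1, 1, 2, 2, 2, 2: 16 irreducibles of dimension 1, each with multiplicity 1; 4 irreducibles of dimension 2, each with multiplicity 2. Total dimension 16*1*1 + 4*2*2 = 32 = |G|.

Argument: General theorem: in the regular representation of a finite group G, each irreducible appears with multiplicity equal to its dimension. Check: dim(rho_reg) = sum d_i^2 = 1 + 1 + 1 + 1 + 1 + 1 + 1 + 1 + 1 + 1 + 1 + 1 + 1 + 1 + 1 + 1 + 4 + 4 + 4 + 4 = 32 = |G|.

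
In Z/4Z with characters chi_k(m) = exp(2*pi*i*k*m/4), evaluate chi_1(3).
chi_1(3) = zeta_4^3 = -I

Details: chi_1(3) = zeta_4^(1*3) = zeta_4^3. Since zeta_4^4 = 1, this equals zeta_4^3 = exp(2*pi*i*3/4) = -I.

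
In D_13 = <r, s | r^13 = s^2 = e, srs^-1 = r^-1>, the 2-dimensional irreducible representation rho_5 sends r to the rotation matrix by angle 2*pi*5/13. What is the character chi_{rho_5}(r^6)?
chi_{rho_5}(r^6) = 2*cos(2*pi*5*6/13) = -2*cos(5*pi/13)

Solution. rho_5(r^6) is rotation by angle 2*pi*5*6/13, whose trace is 2*cos(2*pi*5*6/13) = -2*cos(5*pi/13).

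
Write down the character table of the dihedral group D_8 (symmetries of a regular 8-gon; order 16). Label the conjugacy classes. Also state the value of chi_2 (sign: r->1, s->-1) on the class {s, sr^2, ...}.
Conjugacy classes: {e} of size 1, {r^4} of size 1, {r^1, r^7} of size 2, {r^2, r^6} of size 2, {r^3, r^5} of size 2, {s, sr^2, ...} of size 4, {sr, sr^3, ...} of size 4.
Character table:
  irrep \ class              {e} (size 1)  {r^4} (size 1)  {r^1, r^7} (size 2)  {r^2, r^6} (size 2)  {r^3, r^5} (size 2)  {s, sr^2, ...} (size 4)  {sr, sr^3, ...} (size 4)
  chi_1 (triv)               1             1               1                    1                    1                    1                        1                       
  chi_2 (sign: r->1, s->-1)  1             1               1                    1                    1                    -1                       -1                      
  chi_3 (r->-1, s->1)        1             1               -1                   1                    -1                   1                        -1                      
  chi_4 (r->-1, s->-1)       1             1               -1                   1                    -1                   -1                       1                       
  chi_5 (2d, j=1)            2             -2              sqrt(2)              0                    -sqrt(2)             0                        0                       
  chi_6 (2d, j=2)            2             2               0                    -2                   0                    0                        0                       
  chi_7 (2d, j=3)            2             -2              -sqrt(2)             0                    sqrt(2)              0                        0                       

Spot check: chi_2 (sign: r->1, s->-1) on {s, sr^2, ...} = -1.

Solution. D_8 has order 2*8 = 16 with 7 conjugacy classes, hence 7 irreducibles. Sum of squared dims 1 + 1 + 1 + 1 + 4 + 4 + 4 = 16 = |G|. Linear characters come from the abelianisation; the 2-dimensional irreps have character r^k -> 2*cos(2*pi*j*k/8), reflections -> 0.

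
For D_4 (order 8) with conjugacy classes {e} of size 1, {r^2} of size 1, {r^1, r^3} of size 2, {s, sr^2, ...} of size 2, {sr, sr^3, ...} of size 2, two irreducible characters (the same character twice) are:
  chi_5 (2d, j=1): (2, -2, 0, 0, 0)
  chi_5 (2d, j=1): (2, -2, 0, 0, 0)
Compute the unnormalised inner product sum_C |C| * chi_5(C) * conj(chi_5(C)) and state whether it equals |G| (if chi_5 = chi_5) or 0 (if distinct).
Sum = 8 = |G| = 8; so <chi_5, chi_5> = 1 (norm-1 confirms irreducibility).

Argument: Compute term by term over conjugacy classes (|C| * chi_5(C) * conj(chi_5(C))):
  1*(2)*conj(2) + 1*(-2)*conj(-2) + 2*(0)*conj(0) + 2*(0)*conj(0) + 2*(0)*conj(0)
  = (4) + (4) + (0) + (0) + (0)
  = 8.
Dividing by |G| = 8 gives 8/8 = 1, matching the row-orthogonality relation <chi_5, chi_5> = [chi_5 = chi_5].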